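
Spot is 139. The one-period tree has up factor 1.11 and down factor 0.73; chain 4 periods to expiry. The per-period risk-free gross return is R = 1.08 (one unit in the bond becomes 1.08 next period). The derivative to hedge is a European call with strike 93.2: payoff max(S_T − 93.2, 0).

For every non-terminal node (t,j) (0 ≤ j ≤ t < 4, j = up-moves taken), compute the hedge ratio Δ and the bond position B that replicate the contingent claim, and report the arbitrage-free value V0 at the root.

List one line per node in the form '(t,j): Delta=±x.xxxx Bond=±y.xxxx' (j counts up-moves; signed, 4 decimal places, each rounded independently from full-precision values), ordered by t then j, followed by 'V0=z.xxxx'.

(0,0): Delta=0.9859 Bond=-66.4567
(1,0): Delta=0.8596 Bond=-58.9589
(1,1): Delta=0.9930 Bond=-72.8717
(2,0): Delta=0.0000 Bond=0.0000
(2,1): Delta=0.9081 Bond=-69.1335
(2,2): Delta=0.9978 Bond=-79.5215
(3,0): Delta=0.0000 Bond=0.0000
(3,1): Delta=0.0000 Bond=0.0000
(3,2): Delta=0.9593 Bond=-81.0640
(3,3): Delta=1.0000 Bond=-86.2963
V0=70.5861

The replicating-portfolio and risk-neutral prices coincide; use p* = (1.08−0.73)/(1.11−0.73) = 0.9211 for the latter.
At expiry t=4: V(4,0)=0.0000, V(4,1)=0.0000, V(4,2)=0.0000, V(4,3)=45.5735, V(4,4)=117.8118
Node (3,0) S=54.0734: V=(p*·0.0000+(1−p*)·0.0000)/1.08=0.0000; Δ=(0.0000−0.0000)/(60.0214−39.4736)=0.0000; B=V−Δ·S=0.0000
Node (3,1) S=82.2211: V=(p*·0.0000+(1−p*)·0.0000)/1.08=0.0000; Δ=(0.0000−0.0000)/(91.2655−60.0214)=0.0000; B=V−Δ·S=0.0000
Node (3,2) S=125.0212: V=(p*·45.5735+(1−p*)·0.0000)/1.08=38.8663; Δ=(45.5735−0.0000)/(138.7735−91.2655)=0.9593; B=V−Δ·S=-81.0640
Node (3,3) S=190.1007: V=(p*·117.8118+(1−p*)·45.5735)/1.08=103.8044; Δ=(117.8118−45.5735)/(211.0118−138.7735)=1.0000; B=V−Δ·S=-86.2963
Node (2,0) S=74.0731: V=(p*·0.0000+(1−p*)·0.0000)/1.08=0.0000; Δ=(0.0000−0.0000)/(82.2211−54.0734)=0.0000; B=V−Δ·S=0.0000
Node (2,1) S=112.6317: V=(p*·38.8663+(1−p*)·0.0000)/1.08=33.1462; Δ=(38.8663−0.0000)/(125.0212−82.2211)=0.9081; B=V−Δ·S=-69.1335
Node (2,2) S=171.2619: V=(p*·103.8044+(1−p*)·38.8663)/1.08=91.3683; Δ=(103.8044−38.8663)/(190.1007−125.0212)=0.9978; B=V−Δ·S=-79.5215
Node (1,0) S=101.4700: V=(p*·33.1462+(1−p*)·0.0000)/1.08=28.2680; Δ=(33.1462−0.0000)/(112.6317−74.0731)=0.8596; B=V−Δ·S=-58.9589
Node (1,1) S=154.2900: V=(p*·91.3683+(1−p*)·33.1462)/1.08=80.3442; Δ=(91.3683−33.1462)/(171.2619−112.6317)=0.9930; B=V−Δ·S=-72.8717
Node (0,0) S=139.0000: V=(p*·80.3442+(1−p*)·28.2680)/1.08=70.5861; Δ=(80.3442−28.2680)/(154.2900−101.4700)=0.9859; B=V−Δ·S=-66.4567
Self-financing check: at every node Δ·S+B equals the discounted successor values.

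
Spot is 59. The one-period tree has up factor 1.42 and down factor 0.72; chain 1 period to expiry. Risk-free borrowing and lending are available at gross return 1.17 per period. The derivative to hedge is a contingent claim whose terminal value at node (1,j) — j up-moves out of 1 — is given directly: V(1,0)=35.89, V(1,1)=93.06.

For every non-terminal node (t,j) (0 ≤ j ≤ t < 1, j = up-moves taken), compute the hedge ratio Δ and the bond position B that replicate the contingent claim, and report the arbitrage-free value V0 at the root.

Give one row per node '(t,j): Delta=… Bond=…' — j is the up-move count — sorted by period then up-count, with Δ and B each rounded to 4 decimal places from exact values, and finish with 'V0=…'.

No-arbitrage ⇒ martingale measure with p* = (R−d)/(u−d) = 0.6429.
Terminal payoffs: V(1,0)=35.8900, V(1,1)=93.0600
Node (0,0) S=59.0000: V=(p*·93.0600+(1−p*)·35.8900)/1.17=62.0873; Δ=(93.0600−35.8900)/(83.7800−42.4800)=1.3843; B=V−Δ·S=-19.5841
Check: Δ(0,0)·S0 + B(0,0) = 62.0873 = V0.

(0,0): Delta=1.3843 Bond=-19.5841
V0=62.0873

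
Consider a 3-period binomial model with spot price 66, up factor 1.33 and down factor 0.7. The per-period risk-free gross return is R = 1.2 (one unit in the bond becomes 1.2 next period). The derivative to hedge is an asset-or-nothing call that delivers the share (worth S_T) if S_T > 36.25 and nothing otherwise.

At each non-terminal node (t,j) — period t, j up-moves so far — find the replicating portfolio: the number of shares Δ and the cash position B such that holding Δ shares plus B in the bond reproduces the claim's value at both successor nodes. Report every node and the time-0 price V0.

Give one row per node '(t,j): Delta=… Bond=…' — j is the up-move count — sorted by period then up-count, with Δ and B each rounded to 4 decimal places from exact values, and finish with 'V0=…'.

(0,0): Delta=1.0161 Bond=-1.1776
(1,0): Delta=1.1337 Bond=-6.8484
(1,1): Delta=1.0000 Bond=0.0000
(2,0): Delta=2.1111 Bond=-39.8261
(2,1): Delta=1.0000 Bond=0.0000
(2,2): Delta=1.0000 Bond=0.0000
V0=65.8849

Under the risk-neutral measure, an up-move has probability p* = (R−d)/(u−d) = 0.7937 and values discount at R = 1.2.
Payoff layer (t=3): V(3,0)=0.0000, V(3,1)=43.0122, V(3,2)=81.7232, V(3,3)=155.2740
  t=2,j=0: stock 32.3400 → up 43.0122 (V=43.0122), down 22.6380 (V=0.0000). Price 28.4472; hedge Δ=2.1111, bond B=-39.8261.
  t=2,j=1: stock 61.4460 → up 81.7232 (V=81.7232), down 43.0122 (V=43.0122). Price 61.4460; hedge Δ=1.0000, bond B=0.0000.
  t=2,j=2: stock 116.7474 → up 155.2740 (V=155.2740), down 81.7232 (V=81.7232). Price 116.7474; hedge Δ=1.0000, bond B=0.0000.
  t=1,j=0: stock 46.2000 → up 61.4460 (V=61.4460), down 32.3400 (V=28.4472). Price 45.5306; hedge Δ=1.1337, bond B=-6.8484.
  t=1,j=1: stock 87.7800 → up 116.7474 (V=116.7474), down 61.4460 (V=61.4460). Price 87.7800; hedge Δ=1.0000, bond B=0.0000.
  t=0,j=0: stock 66.0000 → up 87.7800 (V=87.7800), down 46.2000 (V=45.5306). Price 65.8849; hedge Δ=1.0161, bond B=-1.1776.
Each (Δ,B) replicates both successor values, so the strategy is self-financing and V0 is arbitrage-free.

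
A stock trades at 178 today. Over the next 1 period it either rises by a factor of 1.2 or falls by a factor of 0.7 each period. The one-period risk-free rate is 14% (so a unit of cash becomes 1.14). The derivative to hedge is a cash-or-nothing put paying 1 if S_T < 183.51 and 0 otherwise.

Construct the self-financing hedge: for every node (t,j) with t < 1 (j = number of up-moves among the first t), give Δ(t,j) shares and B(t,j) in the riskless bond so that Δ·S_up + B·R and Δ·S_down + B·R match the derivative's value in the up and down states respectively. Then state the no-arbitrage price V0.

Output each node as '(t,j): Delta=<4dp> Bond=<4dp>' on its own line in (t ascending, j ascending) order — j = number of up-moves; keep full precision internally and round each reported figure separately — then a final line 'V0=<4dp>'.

(0,0): Delta=-0.0112 Bond=2.1053
V0=0.1053

Risk-neutral probability p* = (R−d)/(u−d) = (1.14−0.7)/(1.2−0.7) = 0.8800.
At expiry t=1: V(1,0)=1.0000, V(1,1)=0.0000
(0,0): S=178.0000. Δ = (V_up−V_dn)/(S_up−S_dn) = (0.0000−1.0000)/(213.6000−124.6000) = -0.0112. V = [p*·0.0000 + (1−p*)·1.0000]/1.14 = 0.1053. B = V − Δ·S = 2.1053.
Check: Δ(0,0)·S0 + B(0,0) = 0.1053 = V0.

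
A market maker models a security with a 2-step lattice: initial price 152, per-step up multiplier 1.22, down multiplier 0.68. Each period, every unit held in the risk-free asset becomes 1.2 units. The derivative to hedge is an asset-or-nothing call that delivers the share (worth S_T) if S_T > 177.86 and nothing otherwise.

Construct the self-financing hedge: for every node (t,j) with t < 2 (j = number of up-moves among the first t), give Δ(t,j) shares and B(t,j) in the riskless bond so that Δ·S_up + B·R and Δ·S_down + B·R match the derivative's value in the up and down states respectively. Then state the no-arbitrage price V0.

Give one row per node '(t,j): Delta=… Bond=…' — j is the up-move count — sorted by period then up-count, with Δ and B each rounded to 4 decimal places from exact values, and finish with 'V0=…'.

(0,0): Delta=2.2118 Bond=-190.5134
(1,0): Delta=0.0000 Bond=0.0000
(1,1): Delta=2.2593 Bond=-237.4090
V0=145.6867

No-arbitrage ⇒ martingale measure with p* = (R−d)/(u−d) = 0.9630.
Payoff layer (t=2): V(2,0)=0.0000, V(2,1)=0.0000, V(2,2)=226.2368
(1,0): S=103.3600. Δ = (V_up−V_dn)/(S_up−S_dn) = (0.0000−0.0000)/(126.0992−70.2848) = 0.0000. V = [p*·0.0000 + (1−p*)·0.0000]/1.2 = 0.0000. B = V − Δ·S = 0.0000.
(1,1): S=185.4400. Δ = (V_up−V_dn)/(S_up−S_dn) = (226.2368−0.0000)/(226.2368−126.0992) = 2.2593. V = [p*·226.2368 + (1−p*)·0.0000]/1.2 = 181.5480. B = V − Δ·S = -237.4090.
(0,0): S=152.0000. Δ = (V_up−V_dn)/(S_up−S_dn) = (181.5480−0.0000)/(185.4400−103.3600) = 2.2118. V = [p*·181.5480 + (1−p*)·0.0000]/1.2 = 145.6867. B = V − Δ·S = -190.5134.
Check: Δ(0,0)·S0 + B(0,0) = 145.6867 = V0.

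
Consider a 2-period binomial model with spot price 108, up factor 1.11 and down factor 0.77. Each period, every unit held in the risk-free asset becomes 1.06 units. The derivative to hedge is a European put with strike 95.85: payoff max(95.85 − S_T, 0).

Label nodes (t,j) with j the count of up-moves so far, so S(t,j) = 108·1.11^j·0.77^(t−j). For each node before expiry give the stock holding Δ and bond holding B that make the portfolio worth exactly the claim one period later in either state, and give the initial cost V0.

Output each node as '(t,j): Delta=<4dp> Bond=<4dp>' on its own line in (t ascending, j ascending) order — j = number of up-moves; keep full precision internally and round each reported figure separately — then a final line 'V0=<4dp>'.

Under the risk-neutral measure, an up-move has probability p* = (R−d)/(u−d) = 0.8529 and values discount at R = 1.06.
At expiry t=2: V(2,0)=31.8168, V(2,1)=3.5424, V(2,2)=0.0000
  t=1,j=0: stock 83.1600 → up 92.3076 (V=3.5424), down 64.0332 (V=31.8168). Price 7.2645; hedge Δ=-1.0000, bond B=90.4245.
  t=1,j=1: stock 119.8800 → up 133.0668 (V=0.0000), down 92.3076 (V=3.5424). Price 0.4915; hedge Δ=-0.0869, bond B=10.9103.
  t=0,j=0: stock 108.0000 → up 119.8800 (V=0.4915), down 83.1600 (V=7.2645). Price 1.4033; hedge Δ=-0.1845, bond B=21.3241.
Check: Δ(0,0)·S0 + B(0,0) = 1.4033 = V0.

(0,0): Delta=-0.1845 Bond=21.3241
(1,0): Delta=-1.0000 Bond=90.4245
(1,1): Delta=-0.0869 Bond=10.9103
V0=1.4033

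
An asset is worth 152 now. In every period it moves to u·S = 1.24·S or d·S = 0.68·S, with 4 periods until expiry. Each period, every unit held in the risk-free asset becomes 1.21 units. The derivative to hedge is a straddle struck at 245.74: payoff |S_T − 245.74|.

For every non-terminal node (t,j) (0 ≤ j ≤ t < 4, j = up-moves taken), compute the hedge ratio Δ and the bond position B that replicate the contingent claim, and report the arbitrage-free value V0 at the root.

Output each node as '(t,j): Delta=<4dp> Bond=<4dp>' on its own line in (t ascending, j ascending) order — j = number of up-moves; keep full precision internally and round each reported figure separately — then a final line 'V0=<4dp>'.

The replicating-portfolio and risk-neutral prices coincide; use p* = (1.21−0.68)/(1.24−0.68) = 0.9464 for the latter.
At expiry t=4: V(4,0)=213.2403, V(4,1)=186.4759, V(4,2)=137.6701, V(4,3)=48.6713, V(4,4)=113.6205
Node (3,0) S=47.7937: V=(p*·186.4759+(1−p*)·213.2403)/1.21=155.2972; Δ=(186.4759−213.2403)/(59.2641−32.4997)=-1.0000; B=V−Δ·S=203.0909
Node (3,1) S=87.1532: V=(p*·137.6701+(1−p*)·186.4759)/1.21=115.9378; Δ=(137.6701−186.4759)/(108.0699−59.2641)=-1.0000; B=V−Δ·S=203.0909
Node (3,2) S=158.9263: V=(p*·48.6713+(1−p*)·137.6701)/1.21=44.1646; Δ=(48.6713−137.6701)/(197.0687−108.0699)=-1.0000; B=V−Δ·S=203.0909
Node (3,3) S=289.8068: V=(p*·113.6205+(1−p*)·48.6713)/1.21=91.0257; Δ=(113.6205−48.6713)/(359.3605−197.0687)=0.4002; B=V−Δ·S=-24.9549
Node (2,0) S=70.2848: V=(p*·115.9378+(1−p*)·155.2972)/1.21=97.5589; Δ=(115.9378−155.2972)/(87.1532−47.7937)=-1.0000; B=V−Δ·S=167.8437
Node (2,1) S=128.1664: V=(p*·44.1646+(1−p*)·115.9378)/1.21=39.6773; Δ=(44.1646−115.9378)/(158.9263−87.1532)=-1.0000; B=V−Δ·S=167.8437
Node (2,2) S=233.7152: V=(p*·91.0257+(1−p*)·44.1646)/1.21=73.1531; Δ=(91.0257−44.1646)/(289.8068−158.9263)=0.3580; B=V−Δ·S=-10.5274
Node (1,0) S=103.3600: V=(p*·39.6773+(1−p*)·97.5589)/1.21=35.3538; Δ=(39.6773−97.5589)/(128.1664−70.2848)=-1.0000; B=V−Δ·S=138.7138
Node (1,1) S=188.4800: V=(p*·73.1531+(1−p*)·39.6773)/1.21=58.9750; Δ=(73.1531−39.6773)/(233.7152−128.1664)=0.3172; B=V−Δ·S=-0.8032
Node (0,0) S=152.0000: V=(p*·58.9750+(1−p*)·35.3538)/1.21=47.6939; Δ=(58.9750−35.3538)/(188.4800−103.3600)=0.2775; B=V−Δ·S=5.5132
Each (Δ,B) replicates both successor values, so the strategy is self-financing and V0 is arbitrage-free.

(0,0): Delta=0.2775 Bond=5.5132
(1,0): Delta=-1.0000 Bond=138.7138
(1,1): Delta=0.3172 Bond=-0.8032
(2,0): Delta=-1.0000 Bond=167.8437
(2,1): Delta=-1.0000 Bond=167.8437
(2,2): Delta=0.3580 Bond=-10.5274
(3,0): Delta=-1.0000 Bond=203.0909
(3,1): Delta=-1.0000 Bond=203.0909
(3,2): Delta=-1.0000 Bond=203.0909
(3,3): Delta=0.4002 Bond=-24.9549
V0=47.6939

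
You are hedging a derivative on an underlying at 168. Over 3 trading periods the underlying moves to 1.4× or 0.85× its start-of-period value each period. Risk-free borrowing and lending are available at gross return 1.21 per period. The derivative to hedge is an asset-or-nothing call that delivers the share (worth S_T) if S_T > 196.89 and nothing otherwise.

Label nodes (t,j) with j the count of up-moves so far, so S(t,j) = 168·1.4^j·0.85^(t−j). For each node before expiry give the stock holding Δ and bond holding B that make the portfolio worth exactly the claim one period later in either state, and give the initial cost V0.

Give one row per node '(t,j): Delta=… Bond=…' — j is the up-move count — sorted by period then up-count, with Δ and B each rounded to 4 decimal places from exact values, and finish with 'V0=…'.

Risk-neutral probability p* = (R−d)/(u−d) = (1.21−0.85)/(1.4−0.85) = 0.6545.
At expiry t=3: V(3,0)=0.0000, V(3,1)=0.0000, V(3,2)=279.8880, V(3,3)=460.9920
(2,0): S=121.3800. Δ = (V_up−V_dn)/(S_up−S_dn) = (0.0000−0.0000)/(169.9320−103.1730) = 0.0000. V = [p*·0.0000 + (1−p*)·0.0000]/1.21 = 0.0000. B = V − Δ·S = 0.0000.
(2,1): S=199.9200. Δ = (V_up−V_dn)/(S_up−S_dn) = (279.8880−0.0000)/(279.8880−169.9320) = 2.5455. V = [p*·279.8880 + (1−p*)·0.0000]/1.21 = 151.4045. B = V − Δ·S = -357.4828.
(2,2): S=329.2800. Δ = (V_up−V_dn)/(S_up−S_dn) = (460.9920−279.8880)/(460.9920−279.8880) = 1.0000. V = [p*·460.9920 + (1−p*)·279.8880]/1.21 = 329.2800. B = V − Δ·S = 0.0000.
(1,0): S=142.8000. Δ = (V_up−V_dn)/(S_up−S_dn) = (151.4045−0.0000)/(199.9200−121.3800) = 1.9277. V = [p*·151.4045 + (1−p*)·0.0000]/1.21 = 81.9017. B = V − Δ·S = -193.3791.
(1,1): S=235.2000. Δ = (V_up−V_dn)/(S_up−S_dn) = (329.2800−151.4045)/(329.2800−199.9200) = 1.3750. V = [p*·329.2800 + (1−p*)·151.4045]/1.21 = 221.3488. B = V − Δ·S = -102.0612.
(0,0): S=168.0000. Δ = (V_up−V_dn)/(S_up−S_dn) = (221.3488−81.9017)/(235.2000−142.8000) = 1.5092. V = [p*·221.3488 + (1−p*)·81.9017]/1.21 = 143.1208. B = V − Δ·S = -110.4193.
Self-financing check: at every node Δ·S+B equals the discounted successor values.

(0,0): Delta=1.5092 Bond=-110.4193
(1,0): Delta=1.9277 Bond=-193.3791
(1,1): Delta=1.3750 Bond=-102.0612
(2,0): Delta=0.0000 Bond=0.0000
(2,1): Delta=2.5455 Bond=-357.4828
(2,2): Delta=1.0000 Bond=0.0000
V0=143.1208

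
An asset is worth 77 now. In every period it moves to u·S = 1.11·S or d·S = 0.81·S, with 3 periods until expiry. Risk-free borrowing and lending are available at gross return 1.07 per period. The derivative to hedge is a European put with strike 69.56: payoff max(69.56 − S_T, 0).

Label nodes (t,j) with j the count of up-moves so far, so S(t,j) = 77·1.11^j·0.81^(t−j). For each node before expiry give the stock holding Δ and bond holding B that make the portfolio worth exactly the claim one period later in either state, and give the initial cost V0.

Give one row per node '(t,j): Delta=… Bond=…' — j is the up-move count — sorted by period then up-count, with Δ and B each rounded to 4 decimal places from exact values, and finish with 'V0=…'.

(0,0): Delta=-0.1280 Bond=10.4210
(1,0): Delta=-0.6846 Bond=45.8648
(1,1): Delta=-0.0655 Bond=5.8098
(2,0): Delta=-1.0000 Bond=65.0093
(2,1): Delta=-0.6492 Bond=46.6239
(2,2): Delta=0.0000 Bond=0.0000
V0=0.5641

No-arbitrage ⇒ martingale measure with p* = (R−d)/(u−d) = 0.8667.
Payoff layer (t=3): V(3,0)=28.6390, V(3,1)=13.4831, V(3,2)=0.0000, V(3,3)=0.0000
  t=2,j=0: stock 50.5197 → up 56.0769 (V=13.4831), down 40.9210 (V=28.6390). Price 14.4896; hedge Δ=-1.0000, bond B=65.0093.
  t=2,j=1: stock 69.2307 → up 76.8461 (V=0.0000), down 56.0769 (V=13.4831). Price 1.6801; hedge Δ=-0.6492, bond B=46.6239.
  t=2,j=2: stock 94.8717 → up 105.3076 (V=0.0000), down 76.8461 (V=0.0000). Price 0.0000; hedge Δ=0.0000, bond B=0.0000.
  t=1,j=0: stock 62.3700 → up 69.2307 (V=1.6801), down 50.5197 (V=14.4896). Price 3.1664; hedge Δ=-0.6846, bond B=45.8648.
  t=1,j=1: stock 85.4700 → up 94.8717 (V=0.0000), down 69.2307 (V=1.6801). Price 0.2094; hedge Δ=-0.0655, bond B=5.8098.
  t=0,j=0: stock 77.0000 → up 85.4700 (V=0.2094), down 62.3700 (V=3.1664). Price 0.5641; hedge Δ=-0.1280, bond B=10.4210.
Each (Δ,B) replicates both successor values, so the strategy is self-financing and V0 is arbitrage-free.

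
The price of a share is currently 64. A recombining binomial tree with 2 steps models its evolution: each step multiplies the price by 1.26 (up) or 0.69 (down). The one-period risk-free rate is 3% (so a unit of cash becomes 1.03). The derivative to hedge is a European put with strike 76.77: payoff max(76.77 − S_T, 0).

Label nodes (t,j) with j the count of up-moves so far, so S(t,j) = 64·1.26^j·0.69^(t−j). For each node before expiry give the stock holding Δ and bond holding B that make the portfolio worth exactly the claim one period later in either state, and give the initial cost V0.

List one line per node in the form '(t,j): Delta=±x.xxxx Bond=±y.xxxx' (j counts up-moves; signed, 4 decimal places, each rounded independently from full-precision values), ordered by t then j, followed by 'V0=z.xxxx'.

Under the risk-neutral measure, an up-move has probability p* = (R−d)/(u−d) = 0.5965 and values discount at R = 1.03.
Terminal values V(2,·): V(2,0)=46.2996, V(2,1)=21.1284, V(2,2)=0.0000
Node (1,0) S=44.1600: V=(p*·21.1284+(1−p*)·46.2996)/1.03=30.3740; Δ=(21.1284−46.2996)/(55.6416−30.4704)=-1.0000; B=V−Δ·S=74.5340
Node (1,1) S=80.6400: V=(p*·0.0000+(1−p*)·21.1284)/1.03=8.2772; Δ=(0.0000−21.1284)/(101.6064−55.6416)=-0.4597; B=V−Δ·S=45.3445
Node (0,0) S=64.0000: V=(p*·8.2772+(1−p*)·30.3740)/1.03=16.6927; Δ=(8.2772−30.3740)/(80.6400−44.1600)=-0.6057; B=V−Δ·S=55.4590
Self-financing check: at every node Δ·S+B equals the discounted successor values.

(0,0): Delta=-0.6057 Bond=55.4590
(1,0): Delta=-1.0000 Bond=74.5340
(1,1): Delta=-0.4597 Bond=45.3445
V0=16.6927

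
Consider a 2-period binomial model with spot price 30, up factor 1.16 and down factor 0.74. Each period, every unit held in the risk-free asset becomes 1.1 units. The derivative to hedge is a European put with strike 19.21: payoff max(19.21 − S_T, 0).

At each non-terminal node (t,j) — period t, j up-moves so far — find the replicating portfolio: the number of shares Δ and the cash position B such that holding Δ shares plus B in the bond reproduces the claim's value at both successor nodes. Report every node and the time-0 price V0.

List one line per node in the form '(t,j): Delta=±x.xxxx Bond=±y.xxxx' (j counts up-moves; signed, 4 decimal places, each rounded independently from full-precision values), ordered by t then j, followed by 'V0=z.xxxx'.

The replicating-portfolio and risk-neutral prices coincide; use p* = (1.1−0.74)/(1.16−0.74) = 0.8571 for the latter.
At expiry t=2: V(2,0)=2.7820, V(2,1)=0.0000, V(2,2)=0.0000
(1,0): S=22.2000. Δ = (V_up−V_dn)/(S_up−S_dn) = (0.0000−2.7820)/(25.7520−16.4280) = -0.2984. V = [p*·0.0000 + (1−p*)·2.7820]/1.1 = 0.3613. B = V − Δ·S = 6.9851.
(1,1): S=34.8000. Δ = (V_up−V_dn)/(S_up−S_dn) = (0.0000−0.0000)/(40.3680−25.7520) = 0.0000. V = [p*·0.0000 + (1−p*)·0.0000]/1.1 = 0.0000. B = V − Δ·S = 0.0000.
(0,0): S=30.0000. Δ = (V_up−V_dn)/(S_up−S_dn) = (0.0000−0.3613)/(34.8000−22.2000) = -0.0287. V = [p*·0.0000 + (1−p*)·0.3613]/1.1 = 0.0469. B = V − Δ·S = 0.9072.
Self-financing check: at every node Δ·S+B equals the discounted successor values.

(0,0): Delta=-0.0287 Bond=0.9072
(1,0): Delta=-0.2984 Bond=6.9851
(1,1): Delta=0.0000 Bond=0.0000
V0=0.0469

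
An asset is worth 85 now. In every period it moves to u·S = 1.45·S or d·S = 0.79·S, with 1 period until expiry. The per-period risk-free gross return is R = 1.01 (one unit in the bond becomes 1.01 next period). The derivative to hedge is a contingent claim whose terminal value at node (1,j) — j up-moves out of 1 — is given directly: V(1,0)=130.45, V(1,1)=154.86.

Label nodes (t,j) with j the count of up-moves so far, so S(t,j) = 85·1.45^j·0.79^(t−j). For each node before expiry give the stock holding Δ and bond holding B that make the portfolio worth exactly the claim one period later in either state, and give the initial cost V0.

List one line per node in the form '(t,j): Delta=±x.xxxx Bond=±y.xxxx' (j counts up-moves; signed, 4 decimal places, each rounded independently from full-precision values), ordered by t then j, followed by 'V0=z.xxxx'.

(0,0): Delta=0.4351 Bond=100.2297
V0=137.2145

No-arbitrage ⇒ martingale measure with p* = (R−d)/(u−d) = 0.3333.
At expiry t=1: V(1,0)=130.4500, V(1,1)=154.8600
  t=0,j=0: stock 85.0000 → up 123.2500 (V=154.8600), down 67.1500 (V=130.4500). Price 137.2145; hedge Δ=0.4351, bond B=100.2297.
The time-0 hedge costs 137.2145, which is the no-arbitrage price.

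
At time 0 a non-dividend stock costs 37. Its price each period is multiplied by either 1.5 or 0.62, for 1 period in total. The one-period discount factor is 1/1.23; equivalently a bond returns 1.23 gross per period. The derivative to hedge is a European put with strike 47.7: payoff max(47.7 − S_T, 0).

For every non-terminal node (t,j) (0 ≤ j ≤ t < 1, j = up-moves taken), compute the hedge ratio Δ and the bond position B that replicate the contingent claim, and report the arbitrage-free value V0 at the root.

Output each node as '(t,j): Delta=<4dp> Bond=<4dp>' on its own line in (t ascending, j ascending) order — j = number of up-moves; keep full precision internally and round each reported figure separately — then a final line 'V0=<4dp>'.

The replicating-portfolio and risk-neutral prices coincide; use p* = (1.23−0.62)/(1.5−0.62) = 0.6932 for the latter.
At expiry t=1: V(1,0)=24.7600, V(1,1)=0.0000
(0,0): S=37.0000. Δ = (V_up−V_dn)/(S_up−S_dn) = (0.0000−24.7600)/(55.5000−22.9400) = -0.7604. V = [p*·0.0000 + (1−p*)·24.7600]/1.23 = 6.1763. B = V − Δ·S = 34.3126.
Each (Δ,B) replicates both successor values, so the strategy is self-financing and V0 is arbitrage-free.

(0,0): Delta=-0.7604 Bond=34.3126
V0=6.1763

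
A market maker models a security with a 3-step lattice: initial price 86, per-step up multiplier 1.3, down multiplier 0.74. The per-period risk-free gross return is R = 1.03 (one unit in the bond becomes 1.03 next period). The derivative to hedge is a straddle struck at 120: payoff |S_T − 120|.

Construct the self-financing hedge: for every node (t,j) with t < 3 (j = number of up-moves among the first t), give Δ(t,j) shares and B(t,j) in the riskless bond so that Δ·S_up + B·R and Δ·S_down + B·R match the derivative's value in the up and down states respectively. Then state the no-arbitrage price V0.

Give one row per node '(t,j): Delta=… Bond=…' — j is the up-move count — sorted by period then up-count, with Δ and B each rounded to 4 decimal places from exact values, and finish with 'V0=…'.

(0,0): Delta=-0.2763 Bond=65.1007
(1,0): Delta=-1.0000 Bond=113.1115
(1,1): Delta=0.1073 Bond=24.1723
(2,0): Delta=-1.0000 Bond=116.5049
(2,1): Delta=-1.0000 Bond=116.5049
(2,2): Delta=0.6941 Bond=-60.3921
V0=41.3410

The replicating-portfolio and risk-neutral prices coincide; use p* = (1.03−0.74)/(1.3−0.74) = 0.5179 for the latter.
Terminal values V(3,·): V(3,0)=85.1507, V(3,1)=58.7783, V(3,2)=12.4484, V(3,3)=68.9420
Node (2,0) S=47.0936: V=(p*·58.7783+(1−p*)·85.1507)/1.03=69.4113; Δ=(58.7783−85.1507)/(61.2217−34.8493)=-1.0000; B=V−Δ·S=116.5049
Node (2,1) S=82.7320: V=(p*·12.4484+(1−p*)·58.7783)/1.03=33.7729; Δ=(12.4484−58.7783)/(107.5516−61.2217)=-1.0000; B=V−Δ·S=116.5049
Node (2,2) S=145.3400: V=(p*·68.9420+(1−p*)·12.4484)/1.03=40.4893; Δ=(68.9420−12.4484)/(188.9420−107.5516)=0.6941; B=V−Δ·S=-60.3921
Node (1,0) S=63.6400: V=(p*·33.7729+(1−p*)·69.4113)/1.03=49.4715; Δ=(33.7729−69.4113)/(82.7320−47.0936)=-1.0000; B=V−Δ·S=113.1115
Node (1,1) S=111.8000: V=(p*·40.4893+(1−p*)·33.7729)/1.03=36.1660; Δ=(40.4893−33.7729)/(145.3400−82.7320)=0.1073; B=V−Δ·S=24.1723
Node (0,0) S=86.0000: V=(p*·36.1660+(1−p*)·49.4715)/1.03=41.3410; Δ=(36.1660−49.4715)/(111.8000−63.6400)=-0.2763; B=V−Δ·S=65.1007
Each (Δ,B) replicates both successor values, so the strategy is self-financing and V0 is arbitrage-free.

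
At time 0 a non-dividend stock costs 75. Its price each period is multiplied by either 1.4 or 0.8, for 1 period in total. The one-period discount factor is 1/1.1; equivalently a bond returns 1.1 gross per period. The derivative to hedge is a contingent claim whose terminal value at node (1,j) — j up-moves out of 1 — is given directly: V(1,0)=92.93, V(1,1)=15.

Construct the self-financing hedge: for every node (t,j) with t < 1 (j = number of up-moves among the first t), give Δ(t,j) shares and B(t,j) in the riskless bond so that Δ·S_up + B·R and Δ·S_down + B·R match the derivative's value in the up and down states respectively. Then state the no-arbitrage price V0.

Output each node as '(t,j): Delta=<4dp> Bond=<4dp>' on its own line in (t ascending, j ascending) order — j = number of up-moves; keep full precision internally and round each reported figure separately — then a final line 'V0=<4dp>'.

(0,0): Delta=-1.7318 Bond=178.9424
V0=49.0591

Under the risk-neutral measure, an up-move has probability p* = (R−d)/(u−d) = 0.5000 and values discount at R = 1.1.
Terminal values V(1,·): V(1,0)=92.9300, V(1,1)=15.0000
(0,0): S=75.0000. Δ = (V_up−V_dn)/(S_up−S_dn) = (15.0000−92.9300)/(105.0000−60.0000) = -1.7318. V = [p*·15.0000 + (1−p*)·92.9300]/1.1 = 49.0591. B = V − Δ·S = 178.9424.
Each (Δ,B) replicates both successor values, so the strategy is self-financing and V0 is arbitrage-free.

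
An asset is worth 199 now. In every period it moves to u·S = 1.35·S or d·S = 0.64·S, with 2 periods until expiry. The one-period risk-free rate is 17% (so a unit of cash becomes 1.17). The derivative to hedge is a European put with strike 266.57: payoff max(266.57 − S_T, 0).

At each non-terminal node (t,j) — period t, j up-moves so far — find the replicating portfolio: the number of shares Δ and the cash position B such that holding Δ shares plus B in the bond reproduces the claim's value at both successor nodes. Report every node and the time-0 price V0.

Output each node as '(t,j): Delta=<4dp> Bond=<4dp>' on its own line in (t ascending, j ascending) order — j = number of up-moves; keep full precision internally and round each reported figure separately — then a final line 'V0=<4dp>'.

Under the risk-neutral measure, an up-move has probability p* = (R−d)/(u−d) = 0.7465 and values discount at R = 1.17.
Terminal payoffs: V(2,0)=185.0596, V(2,1)=94.6340, V(2,2)=0.0000
  t=1,j=0: stock 127.3600 → up 171.9360 (V=94.6340), down 81.5104 (V=185.0596). Price 100.4776; hedge Δ=-1.0000, bond B=227.8376.
  t=1,j=1: stock 268.6500 → up 362.6775 (V=0.0000), down 171.9360 (V=94.6340). Price 20.5057; hedge Δ=-0.4961, bond B=153.7931.
  t=0,j=0: stock 199.0000 → up 268.6500 (V=20.5057), down 127.3600 (V=100.4776). Price 34.8550; hedge Δ=-0.5660, bond B=147.4914.
Each (Δ,B) replicates both successor values, so the strategy is self-financing and V0 is arbitrage-free.

(0,0): Delta=-0.5660 Bond=147.4914
(1,0): Delta=-1.0000 Bond=227.8376
(1,1): Delta=-0.4961 Bond=153.7931
V0=34.8550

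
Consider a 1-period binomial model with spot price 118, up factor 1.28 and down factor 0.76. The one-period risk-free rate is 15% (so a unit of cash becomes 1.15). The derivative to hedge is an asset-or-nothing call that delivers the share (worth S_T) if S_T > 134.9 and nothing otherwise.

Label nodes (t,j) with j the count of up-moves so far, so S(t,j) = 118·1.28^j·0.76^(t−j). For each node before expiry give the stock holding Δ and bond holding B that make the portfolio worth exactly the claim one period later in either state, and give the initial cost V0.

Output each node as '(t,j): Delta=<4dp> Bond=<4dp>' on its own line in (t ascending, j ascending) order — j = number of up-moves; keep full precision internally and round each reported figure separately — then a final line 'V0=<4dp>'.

Under the risk-neutral measure, an up-move has probability p* = (R−d)/(u−d) = 0.7500 and values discount at R = 1.15.
At expiry t=1: V(1,0)=0.0000, V(1,1)=151.0400
(0,0): S=118.0000. Δ = (V_up−V_dn)/(S_up−S_dn) = (151.0400−0.0000)/(151.0400−89.6800) = 2.4615. V = [p*·151.0400 + (1−p*)·0.0000]/1.15 = 98.5043. B = V − Δ·S = -191.9572.
Root portfolio cost Δ·118+B reproduces V0=98.5043.

(0,0): Delta=2.4615 Bond=-191.9572
V0=98.5043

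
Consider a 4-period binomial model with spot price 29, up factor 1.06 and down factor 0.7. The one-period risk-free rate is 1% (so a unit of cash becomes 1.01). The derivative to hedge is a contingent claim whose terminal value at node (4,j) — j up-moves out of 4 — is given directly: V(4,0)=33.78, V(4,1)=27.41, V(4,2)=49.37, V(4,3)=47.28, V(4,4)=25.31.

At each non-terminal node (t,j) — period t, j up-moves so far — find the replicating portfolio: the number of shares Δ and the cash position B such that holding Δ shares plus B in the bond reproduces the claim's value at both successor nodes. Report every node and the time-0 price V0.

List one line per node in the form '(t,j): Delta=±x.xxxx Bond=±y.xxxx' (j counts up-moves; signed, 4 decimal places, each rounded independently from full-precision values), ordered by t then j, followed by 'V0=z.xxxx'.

Since d<R<u, set p* = (R−d)/(u−d) = 0.8611; price each node as the discounted p*-expectation of its children.
At expiry t=4: V(4,0)=33.7800, V(4,1)=27.4100, V(4,2)=49.3700, V(4,3)=47.2800, V(4,4)=25.3100
Node (3,0) S=9.9470: V=(p*·27.4100+(1−p*)·33.7800)/1.01=28.0146; Δ=(27.4100−33.7800)/(10.5438−6.9629)=-1.7789; B=V−Δ·S=45.7090
Node (3,1) S=15.0626: V=(p*·49.3700+(1−p*)·27.4100)/1.01=45.8614; Δ=(49.3700−27.4100)/(15.9664−10.5438)=4.0498; B=V−Δ·S=-15.1386
Node (3,2) S=22.8091: V=(p*·47.2800+(1−p*)·49.3700)/1.01=47.0993; Δ=(47.2800−49.3700)/(24.1776−15.9664)=-0.2545; B=V−Δ·S=52.9048
Node (3,3) S=34.5395: V=(p*·25.3100+(1−p*)·47.2800)/1.01=28.0806; Δ=(25.3100−47.2800)/(36.6118−24.1776)=-1.7669; B=V−Δ·S=89.1084
Node (2,0) S=14.2100: V=(p*·45.8614+(1−p*)·28.0146)/1.01=42.9531; Δ=(45.8614−28.0146)/(15.0626−9.9470)=3.4887; B=V−Δ·S=-6.6213
Node (2,1) S=21.5180: V=(p*·47.0993+(1−p*)·45.8614)/1.01=46.4627; Δ=(47.0993−45.8614)/(22.8091−15.0626)=0.1598; B=V−Δ·S=43.0241
Node (2,2) S=32.5844: V=(p*·28.0806+(1−p*)·47.0993)/1.01=30.4179; Δ=(28.0806−47.0993)/(34.5395−22.8091)=-1.6213; B=V−Δ·S=83.2476
Node (1,0) S=20.3000: V=(p*·46.4627+(1−p*)·42.9531)/1.01=45.5201; Δ=(46.4627−42.9531)/(21.5180−14.2100)=0.4802; B=V−Δ·S=35.7712
Node (1,1) S=30.7400: V=(p*·30.4179+(1−p*)·46.4627)/1.01=32.3231; Δ=(30.4179−46.4627)/(32.5844−21.5180)=-1.4499; B=V−Δ·S=76.8921
Node (0,0) S=29.0000: V=(p*·32.3231+(1−p*)·45.5201)/1.01=33.8178; Δ=(32.3231−45.5201)/(30.7400−20.3000)=-1.2641; B=V−Δ·S=70.4761
Self-financing check: at every node Δ·S+B equals the discounted successor values.

(0,0): Delta=-1.2641 Bond=70.4761
(1,0): Delta=0.4802 Bond=35.7712
(1,1): Delta=-1.4499 Bond=76.8921
(2,0): Delta=3.4887 Bond=-6.6213
(2,1): Delta=0.1598 Bond=43.0241
(2,2): Delta=-1.6213 Bond=83.2476
(3,0): Delta=-1.7789 Bond=45.7090
(3,1): Delta=4.0498 Bond=-15.1386
(3,2): Delta=-0.2545 Bond=52.9048
(3,3): Delta=-1.7669 Bond=89.1084
V0=33.8178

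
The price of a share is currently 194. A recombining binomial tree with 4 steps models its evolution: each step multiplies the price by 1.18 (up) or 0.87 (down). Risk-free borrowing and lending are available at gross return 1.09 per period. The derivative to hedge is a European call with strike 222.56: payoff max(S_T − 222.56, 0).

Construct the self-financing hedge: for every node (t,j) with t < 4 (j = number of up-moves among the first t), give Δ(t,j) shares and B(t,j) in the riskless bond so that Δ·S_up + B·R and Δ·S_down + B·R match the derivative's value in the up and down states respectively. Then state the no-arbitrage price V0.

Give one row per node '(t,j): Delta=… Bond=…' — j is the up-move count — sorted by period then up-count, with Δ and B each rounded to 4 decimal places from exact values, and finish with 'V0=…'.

Risk-neutral probability p* = (R−d)/(u−d) = (1.09−0.87)/(1.18−0.87) = 0.7097.
Payoff layer (t=4): V(4,0)=0.0000, V(4,1)=0.0000, V(4,2)=0.0000, V(4,3)=54.7509, V(4,4)=153.5629
Node (3,0) S=127.7496: V=(p*·0.0000+(1−p*)·0.0000)/1.09=0.0000; Δ=(0.0000−0.0000)/(150.7445−111.1421)=0.0000; B=V−Δ·S=0.0000
Node (3,1) S=173.2695: V=(p*·0.0000+(1−p*)·0.0000)/1.09=0.0000; Δ=(0.0000−0.0000)/(204.4581−150.7445)=0.0000; B=V−Δ·S=0.0000
Node (3,2) S=235.0093: V=(p*·54.7509+(1−p*)·0.0000)/1.09=35.6473; Δ=(54.7509−0.0000)/(277.3109−204.4581)=0.7515; B=V−Δ·S=-140.9687
Node (3,3) S=318.7482: V=(p*·153.5629+(1−p*)·54.7509)/1.09=114.5647; Δ=(153.5629−54.7509)/(376.1229−277.3109)=1.0000; B=V−Δ·S=-204.1835
Node (2,0) S=146.8386: V=(p*·0.0000+(1−p*)·0.0000)/1.09=0.0000; Δ=(0.0000−0.0000)/(173.2695−127.7496)=0.0000; B=V−Δ·S=0.0000
Node (2,1) S=199.1604: V=(p*·35.6473+(1−p*)·0.0000)/1.09=23.2092; Δ=(35.6473−0.0000)/(235.0093−173.2695)=0.5774; B=V−Δ·S=-91.7819
Node (2,2) S=270.1256: V=(p*·114.5647+(1−p*)·35.6473)/1.09=84.0855; Δ=(114.5647−35.6473)/(318.7482−235.0093)=0.9424; B=V−Δ·S=-170.4870
Node (1,0) S=168.7800: V=(p*·23.2092+(1−p*)·0.0000)/1.09=15.1111; Δ=(23.2092−0.0000)/(199.1604−146.8386)=0.4436; B=V−Δ·S=-59.7574
Node (1,1) S=228.9200: V=(p*·84.0855+(1−p*)·23.2092)/1.09=60.9282; Δ=(84.0855−23.2092)/(270.1256−199.1604)=0.8578; B=V−Δ·S=-135.4469
Node (0,0) S=194.0000: V=(p*·60.9282+(1−p*)·15.1111)/1.09=43.6940; Δ=(60.9282−15.1111)/(228.9200−168.7800)=0.7618; B=V−Δ·S=-104.1032
Root portfolio cost Δ·194+B reproduces V0=43.6940.

(0,0): Delta=0.7618 Bond=-104.1032
(1,0): Delta=0.4436 Bond=-59.7574
(1,1): Delta=0.8578 Bond=-135.4469
(2,0): Delta=0.0000 Bond=0.0000
(2,1): Delta=0.5774 Bond=-91.7819
(2,2): Delta=0.9424 Bond=-170.4870
(3,0): Delta=0.0000 Bond=0.0000
(3,1): Delta=0.0000 Bond=0.0000
(3,2): Delta=0.7515 Bond=-140.9687
(3,3): Delta=1.0000 Bond=-204.1835
V0=43.6940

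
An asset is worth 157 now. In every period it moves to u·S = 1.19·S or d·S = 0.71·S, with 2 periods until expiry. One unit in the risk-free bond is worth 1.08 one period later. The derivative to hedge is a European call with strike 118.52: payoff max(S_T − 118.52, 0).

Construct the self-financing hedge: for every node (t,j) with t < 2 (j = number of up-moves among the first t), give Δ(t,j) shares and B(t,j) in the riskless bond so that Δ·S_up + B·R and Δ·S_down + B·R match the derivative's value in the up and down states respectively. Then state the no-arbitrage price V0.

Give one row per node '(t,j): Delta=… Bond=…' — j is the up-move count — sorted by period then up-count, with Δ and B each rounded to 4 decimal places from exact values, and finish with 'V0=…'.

Under the risk-neutral measure, an up-move has probability p* = (R−d)/(u−d) = 0.7708 and values discount at R = 1.08.
At expiry t=2: V(2,0)=0.0000, V(2,1)=14.1293, V(2,2)=103.8077
(1,0): S=111.4700. Δ = (V_up−V_dn)/(S_up−S_dn) = (14.1293−0.0000)/(132.6493−79.1437) = 0.2641. V = [p*·14.1293 + (1−p*)·0.0000]/1.08 = 10.0846. B = V − Δ·S = -19.3515.
(1,1): S=186.8300. Δ = (V_up−V_dn)/(S_up−S_dn) = (103.8077−14.1293)/(222.3277−132.6493) = 1.0000. V = [p*·103.8077 + (1−p*)·14.1293]/1.08 = 77.0893. B = V − Δ·S = -109.7407.
(0,0): S=157.0000. Δ = (V_up−V_dn)/(S_up−S_dn) = (77.0893−10.0846)/(186.8300−111.4700) = 0.8891. V = [p*·77.0893 + (1−p*)·10.0846]/1.08 = 57.1611. B = V − Δ·S = -82.4320.
Each (Δ,B) replicates both successor values, so the strategy is self-financing and V0 is arbitrage-free.

(0,0): Delta=0.8891 Bond=-82.4320
(1,0): Delta=0.2641 Bond=-19.3515
(1,1): Delta=1.0000 Bond=-109.7407
V0=57.1611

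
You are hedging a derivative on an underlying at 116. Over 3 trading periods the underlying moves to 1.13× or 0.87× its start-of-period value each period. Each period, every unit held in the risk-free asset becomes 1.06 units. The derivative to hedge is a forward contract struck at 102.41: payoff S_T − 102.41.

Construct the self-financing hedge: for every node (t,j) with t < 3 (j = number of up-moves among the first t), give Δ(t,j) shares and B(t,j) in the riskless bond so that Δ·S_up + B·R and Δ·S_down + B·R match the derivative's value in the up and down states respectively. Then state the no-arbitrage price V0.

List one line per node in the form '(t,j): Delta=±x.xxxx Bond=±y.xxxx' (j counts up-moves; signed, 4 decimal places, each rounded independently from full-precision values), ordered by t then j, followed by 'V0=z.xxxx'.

The replicating-portfolio and risk-neutral prices coincide; use p* = (1.06−0.87)/(1.13−0.87) = 0.7308 for the latter.
At expiry t=3: V(3,0)=-26.0237, V(3,1)=-3.1955, V(3,2)=26.4547, V(3,3)=64.9661
Node (2,0) S=87.8004: V=(p*·-3.1955+(1−p*)·-26.0237)/1.06=-8.8128; Δ=(-3.1955−-26.0237)/(99.2145−76.3863)=1.0000; B=V−Δ·S=-96.6132
Node (2,1) S=114.0396: V=(p*·26.4547+(1−p*)·-3.1955)/1.06=17.4264; Δ=(26.4547−-3.1955)/(128.8647−99.2145)=1.0000; B=V−Δ·S=-96.6132
Node (2,2) S=148.1204: V=(p*·64.9661+(1−p*)·26.4547)/1.06=51.5072; Δ=(64.9661−26.4547)/(167.3761−128.8647)=1.0000; B=V−Δ·S=-96.6132
Node (1,0) S=100.9200: V=(p*·17.4264+(1−p*)·-8.8128)/1.06=9.7755; Δ=(17.4264−-8.8128)/(114.0396−87.8004)=1.0000; B=V−Δ·S=-91.1445
Node (1,1) S=131.0800: V=(p*·51.5072+(1−p*)·17.4264)/1.06=39.9355; Δ=(51.5072−17.4264)/(148.1204−114.0396)=1.0000; B=V−Δ·S=-91.1445
Node (0,0) S=116.0000: V=(p*·39.9355+(1−p*)·9.7755)/1.06=30.0146; Δ=(39.9355−9.7755)/(131.0800−100.9200)=1.0000; B=V−Δ·S=-85.9854
Each (Δ,B) replicates both successor values, so the strategy is self-financing and V0 is arbitrage-free.

(0,0): Delta=1.0000 Bond=-85.9854
(1,0): Delta=1.0000 Bond=-91.1445
(1,1): Delta=1.0000 Bond=-91.1445
(2,0): Delta=1.0000 Bond=-96.6132
(2,1): Delta=1.0000 Bond=-96.6132
(2,2): Delta=1.0000 Bond=-96.6132
V0=30.0146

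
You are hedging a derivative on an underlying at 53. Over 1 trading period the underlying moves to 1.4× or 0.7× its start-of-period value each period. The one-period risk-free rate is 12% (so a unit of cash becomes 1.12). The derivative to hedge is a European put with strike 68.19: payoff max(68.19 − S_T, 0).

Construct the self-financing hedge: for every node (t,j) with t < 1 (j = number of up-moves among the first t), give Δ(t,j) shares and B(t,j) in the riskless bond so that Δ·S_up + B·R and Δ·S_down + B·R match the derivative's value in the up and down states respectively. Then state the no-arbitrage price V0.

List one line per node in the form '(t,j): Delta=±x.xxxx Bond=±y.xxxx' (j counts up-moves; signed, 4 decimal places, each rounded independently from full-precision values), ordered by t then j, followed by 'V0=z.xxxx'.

(0,0): Delta=-0.8380 Bond=55.5179
V0=11.1036

The replicating-portfolio and risk-neutral prices coincide; use p* = (1.12−0.7)/(1.4−0.7) = 0.6000 for the latter.
Terminal values V(1,·): V(1,0)=31.0900, V(1,1)=0.0000
Node (0,0) S=53.0000: V=(p*·0.0000+(1−p*)·31.0900)/1.12=11.1036; Δ=(0.0000−31.0900)/(74.2000−37.1000)=-0.8380; B=V−Δ·S=55.5179
The time-0 hedge costs 11.1036, which is the no-arbitrage price.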